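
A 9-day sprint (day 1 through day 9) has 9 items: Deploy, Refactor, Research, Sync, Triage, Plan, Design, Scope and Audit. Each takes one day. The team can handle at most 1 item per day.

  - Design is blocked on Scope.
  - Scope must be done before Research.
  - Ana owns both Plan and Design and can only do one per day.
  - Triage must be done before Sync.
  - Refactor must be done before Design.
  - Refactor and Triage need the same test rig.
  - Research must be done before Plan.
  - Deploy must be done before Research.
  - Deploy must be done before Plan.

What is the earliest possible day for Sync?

Precedence pushes Sync to at least day 2.
Sync at day 2 is achievable: Refactor=day 7, Research=day 5, Sync=day 2, Design=day 8, Scope=day 4, Deploy=day 3, Triage=day 1, Audit=day 9, Plan=day 6.

day 2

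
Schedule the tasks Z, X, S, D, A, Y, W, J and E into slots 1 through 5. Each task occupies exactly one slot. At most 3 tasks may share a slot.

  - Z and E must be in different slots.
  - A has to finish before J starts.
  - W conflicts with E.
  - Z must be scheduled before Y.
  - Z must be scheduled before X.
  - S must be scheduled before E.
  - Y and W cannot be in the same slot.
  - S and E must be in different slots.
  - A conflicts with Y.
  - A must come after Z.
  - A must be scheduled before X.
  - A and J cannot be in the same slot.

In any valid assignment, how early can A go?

2

Precedence pushes A to at least 2; downstream work caps A at 4.
A at 2 is achievable: S in 1; W in 4; Y in 3; E in 2; Z in 1; J in 3; A in 2; X in 3; D in 1.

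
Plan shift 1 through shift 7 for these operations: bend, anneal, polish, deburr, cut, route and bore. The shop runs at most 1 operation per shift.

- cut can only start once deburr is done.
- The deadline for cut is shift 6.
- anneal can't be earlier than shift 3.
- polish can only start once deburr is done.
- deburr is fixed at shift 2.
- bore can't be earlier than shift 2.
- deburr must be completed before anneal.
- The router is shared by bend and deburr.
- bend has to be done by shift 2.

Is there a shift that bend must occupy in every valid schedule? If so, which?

bend's window is shift 1–shift 2.
deburr is fixed at shift 2, and bend can't share a shift with deburr.
So bend must be shift 1.

shift 1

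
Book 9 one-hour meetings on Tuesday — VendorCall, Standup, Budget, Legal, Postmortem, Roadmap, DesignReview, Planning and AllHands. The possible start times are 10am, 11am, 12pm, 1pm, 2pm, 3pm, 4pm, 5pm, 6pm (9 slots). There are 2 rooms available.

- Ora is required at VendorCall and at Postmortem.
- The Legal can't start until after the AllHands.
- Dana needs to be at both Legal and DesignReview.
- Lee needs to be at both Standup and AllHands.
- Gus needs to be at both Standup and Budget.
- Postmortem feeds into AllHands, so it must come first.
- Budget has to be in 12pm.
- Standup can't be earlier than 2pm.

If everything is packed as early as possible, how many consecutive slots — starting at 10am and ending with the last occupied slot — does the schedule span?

5 slots

The precedence chain requires at least 3 distinct slots.
With at most 2 per slot and 9 meetings, at least 5 slots are needed.
Standup can't be placed before 2pm — that is slot 5 counting from 10am — so the schedule must run through at least 5 slots.
5 works (last occupied slot: 2pm): for example Budget in 12pm, Standup in 2pm, Postmortem in 10am, Planning in 1pm, AllHands in 11am, Legal in 12pm, DesignReview in 1pm, VendorCall in 11am, Roadmap in 10am.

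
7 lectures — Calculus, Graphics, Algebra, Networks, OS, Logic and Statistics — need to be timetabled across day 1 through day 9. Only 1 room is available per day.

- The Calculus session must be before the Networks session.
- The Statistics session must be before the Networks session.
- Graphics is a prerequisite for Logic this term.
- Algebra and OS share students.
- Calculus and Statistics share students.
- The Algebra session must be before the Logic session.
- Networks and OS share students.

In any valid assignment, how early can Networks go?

day 3

Precedence pushes Networks to at least day 2.
Networks at day 3 is achievable: Networks -> day 3, Graphics -> day 4, Calculus -> day 1, OS -> day 7, Statistics -> day 2, Logic -> day 6, Algebra -> day 5.
Nothing earlier works — the conflict and capacity constraints rule out every day before day 3.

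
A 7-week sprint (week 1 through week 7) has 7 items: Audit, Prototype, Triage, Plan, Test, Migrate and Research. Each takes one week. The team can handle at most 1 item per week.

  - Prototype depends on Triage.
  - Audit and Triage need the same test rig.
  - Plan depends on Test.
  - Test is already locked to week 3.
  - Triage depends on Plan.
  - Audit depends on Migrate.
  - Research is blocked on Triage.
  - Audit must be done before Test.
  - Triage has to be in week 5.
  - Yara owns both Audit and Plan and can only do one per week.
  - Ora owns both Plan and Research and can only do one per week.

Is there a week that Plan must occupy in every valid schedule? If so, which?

Test is fixed at week 3 and must come before Plan, so Plan is at least week 4.
Triage is fixed at week 5 and must come after Plan, so Plan is at most week 4.
So Plan must be week 4.

week 4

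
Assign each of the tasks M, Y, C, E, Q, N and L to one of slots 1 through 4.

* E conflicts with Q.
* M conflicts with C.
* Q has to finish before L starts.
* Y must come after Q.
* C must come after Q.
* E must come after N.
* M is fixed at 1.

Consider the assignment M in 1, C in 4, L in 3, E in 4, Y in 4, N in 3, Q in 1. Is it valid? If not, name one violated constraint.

E must come after N — holds.
E conflicts with Q — holds.
Y must come after Q — holds.
M is fixed at 1 — holds.
Q has to finish before L starts — holds.
C must come after Q — holds.
M conflicts with C — holds.

Yes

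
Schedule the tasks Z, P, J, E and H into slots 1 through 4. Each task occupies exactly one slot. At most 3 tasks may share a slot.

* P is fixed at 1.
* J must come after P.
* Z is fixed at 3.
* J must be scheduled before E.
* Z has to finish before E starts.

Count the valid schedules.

8

Splitting on J: it can be 2 (4), 3 (4). Listing each branch's schedules as (Z, P, E, H):
J=2: (3,1,4,1) (3,1,4,2) (3,1,4,3) (3,1,4,4) — 4.
J=3: (3,1,4,1) (3,1,4,2) (3,1,4,3) (3,1,4,4) — 4.
Summing: 4 + 4 = 8.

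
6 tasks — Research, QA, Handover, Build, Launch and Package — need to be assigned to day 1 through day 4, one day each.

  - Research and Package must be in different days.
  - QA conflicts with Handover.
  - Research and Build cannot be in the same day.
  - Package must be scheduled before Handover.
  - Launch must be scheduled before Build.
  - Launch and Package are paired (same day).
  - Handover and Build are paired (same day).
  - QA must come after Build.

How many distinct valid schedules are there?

Splitting on Research: it can be day 1 (1), day 2 (1), day 3 (2), day 4 (4). Listing each branch's schedules as (QA, Handover, Build, Launch, Package) by day number:
Research=day 1: (4,3,3,2,2) — 1.
Research=day 2: (4,3,3,1,1) — 1.
Research=day 3: (3,2,2,1,1) (4,2,2,1,1) — 2.
Research=day 4: (3,2,2,1,1) (4,2,2,1,1) (4,3,3,1,1) (4,3,3,2,2) — 4.
Summing: 1 + 1 + 2 + 4 = 8.

8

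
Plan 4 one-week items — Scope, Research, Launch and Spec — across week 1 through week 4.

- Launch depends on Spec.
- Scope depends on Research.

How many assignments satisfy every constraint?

36

Splitting on Scope: it can be week 2 (6), week 3 (12), week 4 (18). Listing each branch's schedules as (Research, Launch, Spec) by week number:
Scope=week 2: (1,2,1) (1,3,1) (1,3,2) (1,4,1) (1,4,2) (1,4,3) — 6.
Scope=week 3: (1,2,1) (1,3,1) (1,3,2) (1,4,1) (1,4,2) (1,4,3) (2,2,1) (2,3,1) (2,3,2) (2,4,1) (2,4,2) (2,4,3) — 12.
Scope=week 4: (1,2,1) (1,3,1) (1,3,2) (1,4,1) (1,4,2) (1,4,3) (2,2,1) (2,3,1) (2,3,2) (2,4,1) (2,4,2) (2,4,3) (3,2,1) (3,3,1) (3,3,2) (3,4,1) (3,4,2) (3,4,3) — 18.
Summing: 6 + 12 + 18 = 36.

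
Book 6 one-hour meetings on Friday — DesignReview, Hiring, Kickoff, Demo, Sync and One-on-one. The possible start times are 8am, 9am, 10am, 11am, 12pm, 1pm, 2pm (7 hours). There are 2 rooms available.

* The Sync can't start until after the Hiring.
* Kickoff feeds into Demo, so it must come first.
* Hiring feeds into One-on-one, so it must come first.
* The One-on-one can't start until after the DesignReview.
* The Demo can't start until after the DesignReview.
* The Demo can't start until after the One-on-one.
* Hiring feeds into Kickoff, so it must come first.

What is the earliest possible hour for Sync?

9am

Precedence pushes Sync to at least 9am.
Sync at 9am is achievable: One-on-one in 9am, Sync in 9am, Hiring in 8am, Demo in 11am, Kickoff in 10am, DesignReview in 8am.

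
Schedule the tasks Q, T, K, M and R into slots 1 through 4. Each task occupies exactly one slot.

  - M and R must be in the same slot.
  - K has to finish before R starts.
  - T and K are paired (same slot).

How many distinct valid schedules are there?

Splitting on Q: it can be 1 (6), 2 (6), 3 (6), 4 (6). Listing each branch's schedules as (T, K, M, R):
Q=1: (1,1,2,2) (1,1,3,3) (1,1,4,4) (2,2,3,3) (2,2,4,4) (3,3,4,4) — 6.
Q=2: (1,1,2,2) (1,1,3,3) (1,1,4,4) (2,2,3,3) (2,2,4,4) (3,3,4,4) — 6.
Q=3: (1,1,2,2) (1,1,3,3) (1,1,4,4) (2,2,3,3) (2,2,4,4) (3,3,4,4) — 6.
Q=4: (1,1,2,2) (1,1,3,3) (1,1,4,4) (2,2,3,3) (2,2,4,4) (3,3,4,4) — 6.
Summing: 6 + 6 + 6 + 6 = 24.

24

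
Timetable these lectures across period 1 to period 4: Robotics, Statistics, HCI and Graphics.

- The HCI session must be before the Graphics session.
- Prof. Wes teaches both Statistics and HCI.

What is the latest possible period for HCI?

period 3

Downstream work caps HCI at period 3.
HCI at period 3 is achievable: Robotics -> period 1; Statistics -> period 1; HCI -> period 3; Graphics -> period 4.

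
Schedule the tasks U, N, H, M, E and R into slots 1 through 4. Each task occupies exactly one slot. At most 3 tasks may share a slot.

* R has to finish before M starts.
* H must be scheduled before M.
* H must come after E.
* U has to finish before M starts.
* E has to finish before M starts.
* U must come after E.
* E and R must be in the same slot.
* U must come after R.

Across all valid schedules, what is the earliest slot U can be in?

2

Precedence pushes U to at least 2; downstream work caps U at 3.
U at 2 is achievable: E -> 1, U -> 2, R -> 1, M -> 3, H -> 2, N -> 1.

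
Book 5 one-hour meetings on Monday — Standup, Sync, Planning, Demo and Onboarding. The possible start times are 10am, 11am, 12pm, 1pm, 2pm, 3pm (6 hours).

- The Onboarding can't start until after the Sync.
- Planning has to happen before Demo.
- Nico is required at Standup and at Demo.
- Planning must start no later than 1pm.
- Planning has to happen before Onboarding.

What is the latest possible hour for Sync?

Downstream work caps Sync at 2pm.
Sync at 2pm is achievable: Standup -> 10am, Onboarding -> 3pm, Sync -> 2pm, Demo -> 11am, Planning -> 10am.

2pm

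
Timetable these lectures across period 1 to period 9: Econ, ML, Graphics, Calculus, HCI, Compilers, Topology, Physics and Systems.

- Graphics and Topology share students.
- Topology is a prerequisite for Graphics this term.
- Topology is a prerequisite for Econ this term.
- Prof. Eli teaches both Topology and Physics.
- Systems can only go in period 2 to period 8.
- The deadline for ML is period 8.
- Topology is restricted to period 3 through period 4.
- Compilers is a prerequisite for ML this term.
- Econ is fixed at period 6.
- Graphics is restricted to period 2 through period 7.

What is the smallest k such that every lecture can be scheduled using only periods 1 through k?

6 periods

The precedence chain requires at least 2 distinct periods.
Econ can't be placed before period 6, so the schedule must run through at least period 6.
6 works (last occupied period: period 6): for example Compilers=period 1, Econ=period 6, ML=period 2, Physics=period 1, Topology=period 3, Systems=period 2, HCI=period 1, Calculus=period 1, Graphics=period 4.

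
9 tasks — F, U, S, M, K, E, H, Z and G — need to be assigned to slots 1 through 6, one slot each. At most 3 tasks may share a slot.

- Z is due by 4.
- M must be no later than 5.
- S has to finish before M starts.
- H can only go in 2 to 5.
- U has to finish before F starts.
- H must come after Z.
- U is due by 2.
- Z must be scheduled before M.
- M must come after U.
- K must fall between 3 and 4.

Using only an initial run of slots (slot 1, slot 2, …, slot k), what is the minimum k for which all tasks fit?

The precedence chain requires at least 2 distinct slots.
With at most 3 per slot and 9 tasks, at least 3 slots are needed.
K can't be placed before 3, so the schedule must run through at least slot 3.
3 works (last occupied slot: 3): for example K=3, M=2, S=1, H=2, F=2, E=3, G=3, U=1, Z=1.

3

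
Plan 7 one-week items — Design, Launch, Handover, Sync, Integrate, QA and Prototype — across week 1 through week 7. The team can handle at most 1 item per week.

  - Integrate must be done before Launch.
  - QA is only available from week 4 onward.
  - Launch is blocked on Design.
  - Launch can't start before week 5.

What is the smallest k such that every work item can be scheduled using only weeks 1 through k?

The precedence chain requires at least 2 distinct weeks.
With at most 1 per week and 7 work items, at least 7 weeks are needed.
Launch can't be placed before week 5, so the schedule must run through at least week 5.
7 works (last occupied week: week 7): for example Sync in week 6, Launch in week 5, Prototype in week 7, Handover in week 3, QA in week 4, Design in week 1, Integrate in week 2.

7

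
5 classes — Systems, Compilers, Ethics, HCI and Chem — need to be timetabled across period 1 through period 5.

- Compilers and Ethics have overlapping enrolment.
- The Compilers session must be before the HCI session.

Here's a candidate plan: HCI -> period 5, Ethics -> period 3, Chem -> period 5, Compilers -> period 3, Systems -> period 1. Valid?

The Compilers session must be before the HCI session — holds.
Compilers and Ethics have overlapping enrolment — violated.

No — it violates: Compilers and Ethics have overlapping enrolment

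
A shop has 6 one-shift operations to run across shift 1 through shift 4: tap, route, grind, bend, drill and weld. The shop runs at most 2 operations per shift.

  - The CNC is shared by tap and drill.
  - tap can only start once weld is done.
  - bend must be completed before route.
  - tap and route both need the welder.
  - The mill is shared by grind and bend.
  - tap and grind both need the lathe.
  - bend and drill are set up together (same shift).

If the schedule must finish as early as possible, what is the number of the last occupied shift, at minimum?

shift 4

The precedence chain requires at least 2 distinct shifts.
With at most 2 per shift and 6 operations, at least 3 shifts are needed.
Could 3 shifts be enough, i.e. nothing placed later than shift 3? First, tap must come after weld (at shift 1 or later) → {shift 2, shift 3}; weld must come before tap (at shift 3 or earlier) → {shift 1, shift 2}; route must come after bend (at shift 1 or later) → {shift 2, shift 3}; bend must come before route (at shift 3 or earlier) → {shift 1, shift 2}; drill must be in the same shift as bend (in {shift 1, shift 2}) → {shift 1, shift 2}. tap could then only be at {shift 2, shift 3}; try each:
- suppose tap is at shift 2; weld must come before tap (at shift 2 or earlier) → {shift 1}; drill can't share with tap (shift 2) → {shift 1}; bend can't use shift 1, already full with drill and weld (limit 2) → {shift 2}; bend must be in the same shift as drill (in {shift 1}) → nothing is left.
- suppose tap is at shift 3; route can't share with tap (shift 3) → {shift 2}; grind can't share with tap (shift 3) → {shift 1, shift 2}; bend must come before route (at shift 2 or earlier) → {shift 1}; drill must be in the same shift as bend (in {shift 1}) → {shift 1}; grind can't share with bend (shift 1) → {shift 2}; weld can't use shift 1, already full with bend and drill (limit 2) → {shift 2}; that puts route, grind and weld all in shift 2 — more than 2 per shift.
Every option fails, so 3 shifts is not enough.
4 works (last occupied shift: shift 4): for example tap -> shift 2; bend -> shift 3; route -> shift 4; drill -> shift 3; grind -> shift 1; weld -> shift 1.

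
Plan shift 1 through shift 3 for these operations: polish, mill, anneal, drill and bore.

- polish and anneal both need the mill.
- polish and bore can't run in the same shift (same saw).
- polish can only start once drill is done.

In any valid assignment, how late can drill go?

shift 2

Downstream work caps drill at shift 2.
drill at shift 2 is achievable: bore -> shift 1; mill -> shift 1; polish -> shift 3; anneal -> shift 1; drill -> shift 2.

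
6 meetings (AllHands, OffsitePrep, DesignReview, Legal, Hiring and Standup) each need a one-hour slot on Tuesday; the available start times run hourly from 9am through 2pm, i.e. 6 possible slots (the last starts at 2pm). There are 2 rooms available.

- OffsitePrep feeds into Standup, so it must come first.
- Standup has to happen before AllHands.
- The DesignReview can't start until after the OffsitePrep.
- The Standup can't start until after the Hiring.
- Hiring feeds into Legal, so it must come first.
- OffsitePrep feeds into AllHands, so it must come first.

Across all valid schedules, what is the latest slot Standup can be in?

1pm

Precedence pushes Standup to at least 10am; downstream work caps Standup at 1pm.
Standup at 1pm is achievable: Legal=10am; Standup=1pm; DesignReview=10am; AllHands=2pm; Hiring=9am; OffsitePrep=9am.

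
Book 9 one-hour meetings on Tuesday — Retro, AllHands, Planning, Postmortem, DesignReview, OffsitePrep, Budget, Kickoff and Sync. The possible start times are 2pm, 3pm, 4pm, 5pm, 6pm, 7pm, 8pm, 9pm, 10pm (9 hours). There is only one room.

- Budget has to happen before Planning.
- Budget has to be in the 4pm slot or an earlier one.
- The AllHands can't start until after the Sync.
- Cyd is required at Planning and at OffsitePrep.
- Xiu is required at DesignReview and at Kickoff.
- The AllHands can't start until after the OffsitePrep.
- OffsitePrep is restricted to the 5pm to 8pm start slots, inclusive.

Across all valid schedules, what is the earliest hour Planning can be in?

3pm

Precedence pushes Planning to at least 3pm.
Planning at 3pm is achievable: DesignReview=9pm, OffsitePrep=5pm, AllHands=6pm, Retro=7pm, Postmortem=8pm, Sync=4pm, Planning=3pm, Kickoff=10pm, Budget=2pm.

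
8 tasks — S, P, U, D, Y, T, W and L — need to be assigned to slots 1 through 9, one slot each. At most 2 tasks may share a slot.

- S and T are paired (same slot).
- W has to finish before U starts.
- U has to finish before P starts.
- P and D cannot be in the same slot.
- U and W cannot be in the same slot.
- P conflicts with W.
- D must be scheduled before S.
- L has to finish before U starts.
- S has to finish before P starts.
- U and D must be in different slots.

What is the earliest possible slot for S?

Precedence pushes S to at least 2; downstream work caps S at 8.
S at 2 is achievable: W -> 1; T -> 2; Y -> 3; D -> 1; P -> 5; U -> 4; S -> 2; L -> 3.

2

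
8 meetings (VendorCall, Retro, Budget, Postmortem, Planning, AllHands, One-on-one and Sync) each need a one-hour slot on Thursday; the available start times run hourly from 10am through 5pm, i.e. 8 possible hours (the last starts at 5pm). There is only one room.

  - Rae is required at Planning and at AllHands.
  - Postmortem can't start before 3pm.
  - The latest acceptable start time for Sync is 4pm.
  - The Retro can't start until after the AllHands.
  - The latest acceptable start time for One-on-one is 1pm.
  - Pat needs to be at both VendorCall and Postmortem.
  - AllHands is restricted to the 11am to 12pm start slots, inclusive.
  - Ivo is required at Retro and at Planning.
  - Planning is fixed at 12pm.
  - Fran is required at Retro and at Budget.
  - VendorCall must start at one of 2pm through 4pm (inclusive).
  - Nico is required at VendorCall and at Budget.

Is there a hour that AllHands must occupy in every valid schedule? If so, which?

11am

AllHands's window is 11am–12pm.
Planning is fixed at 12pm, and AllHands can't share a hour with Planning.
So AllHands must be 11am.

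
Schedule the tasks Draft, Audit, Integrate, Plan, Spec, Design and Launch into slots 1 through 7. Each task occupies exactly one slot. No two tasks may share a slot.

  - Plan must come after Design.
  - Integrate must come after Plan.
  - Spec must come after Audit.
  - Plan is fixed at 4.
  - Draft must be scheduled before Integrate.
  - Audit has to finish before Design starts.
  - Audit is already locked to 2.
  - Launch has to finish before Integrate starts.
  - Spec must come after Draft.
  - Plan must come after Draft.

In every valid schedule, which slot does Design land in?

3

Audit is fixed at 2 and must come before Design, so Design is at least 3.
Plan is fixed at 4 and must come after Design, so Design is at most 3.
So Design must be 3.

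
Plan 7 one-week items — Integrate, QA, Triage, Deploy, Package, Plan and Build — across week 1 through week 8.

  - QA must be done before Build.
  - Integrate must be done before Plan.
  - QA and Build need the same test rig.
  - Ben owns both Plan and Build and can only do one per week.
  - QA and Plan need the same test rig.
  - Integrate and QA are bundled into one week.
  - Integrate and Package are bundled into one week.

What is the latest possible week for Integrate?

week 6

Downstream work caps Integrate at week 7.
Integrate at week 6 is achievable: Deploy -> week 1, Triage -> week 1, Integrate -> week 6, QA -> week 6, Plan -> week 7, Build -> week 8, Package -> week 6.
Nothing later works — the conflict constraints rule out every week after week 6.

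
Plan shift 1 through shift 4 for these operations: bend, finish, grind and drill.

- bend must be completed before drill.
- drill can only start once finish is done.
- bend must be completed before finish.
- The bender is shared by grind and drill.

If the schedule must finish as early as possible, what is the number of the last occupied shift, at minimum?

3

The precedence chain requires at least 3 distinct shifts.
3 works (last occupied shift: shift 3): for example grind in shift 1, bend in shift 1, drill in shift 3, finish in shift 2.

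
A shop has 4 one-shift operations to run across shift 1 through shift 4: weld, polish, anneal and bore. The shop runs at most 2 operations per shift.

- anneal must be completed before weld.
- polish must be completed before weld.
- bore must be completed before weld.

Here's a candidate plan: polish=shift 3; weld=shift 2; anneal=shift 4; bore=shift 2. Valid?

No. anneal must be completed before weld is not satisfied.

bore must be completed before weld — violated.
polish must be completed before weld — violated.
anneal must be completed before weld — violated.
The shop runs at most 2 operations per shift — holds.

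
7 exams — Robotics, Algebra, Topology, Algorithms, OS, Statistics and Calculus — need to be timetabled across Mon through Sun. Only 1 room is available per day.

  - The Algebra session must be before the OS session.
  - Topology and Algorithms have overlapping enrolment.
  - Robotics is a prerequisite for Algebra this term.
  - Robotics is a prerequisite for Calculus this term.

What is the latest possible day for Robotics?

Thu

Downstream work caps Robotics at Fri.
Robotics at Thu is achievable: Topology in Mon; Statistics in Wed; Algorithms in Tue; Algebra in Fri; Calculus in Sun; Robotics in Thu; OS in Sat.
Nothing later works — the conflict and capacity constraints rule out every day after Thu.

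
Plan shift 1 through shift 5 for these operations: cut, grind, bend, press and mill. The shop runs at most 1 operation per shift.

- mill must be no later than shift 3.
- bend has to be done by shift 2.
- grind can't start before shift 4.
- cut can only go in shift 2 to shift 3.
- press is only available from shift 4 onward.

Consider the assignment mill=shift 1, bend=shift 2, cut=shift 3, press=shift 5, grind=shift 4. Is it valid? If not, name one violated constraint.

Yes

grind can't start before shift 4 — holds.
cut can only go in shift 2 to shift 3 — holds.
press is only available from shift 4 onward — holds.
mill must be no later than shift 3 — holds.
The shop runs at most 1 operation per shift — holds.
bend has to be done by shift 2 — holds.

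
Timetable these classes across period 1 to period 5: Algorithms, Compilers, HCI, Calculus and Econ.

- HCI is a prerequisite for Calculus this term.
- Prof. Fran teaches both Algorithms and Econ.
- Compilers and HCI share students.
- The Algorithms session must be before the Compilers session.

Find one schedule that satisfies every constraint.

HCI in period 1; Calculus in period 2; Econ in period 2; Compilers in period 2; Algorithms in period 1

Checking: Algorithms(period 1) before Compilers(period 2); HCI(period 1) before Calculus(period 2); Compilers(period 2) != HCI(period 1); Algorithms(period 1) != Econ(period 2).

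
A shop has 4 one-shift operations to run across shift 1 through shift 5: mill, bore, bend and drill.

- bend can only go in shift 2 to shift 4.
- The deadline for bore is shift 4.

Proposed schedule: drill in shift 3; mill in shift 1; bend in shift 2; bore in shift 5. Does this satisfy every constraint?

No — it violates: The deadline for bore is shift 4

The deadline for bore is shift 4 — violated.
bend can only go in shift 2 to shift 4 — holds.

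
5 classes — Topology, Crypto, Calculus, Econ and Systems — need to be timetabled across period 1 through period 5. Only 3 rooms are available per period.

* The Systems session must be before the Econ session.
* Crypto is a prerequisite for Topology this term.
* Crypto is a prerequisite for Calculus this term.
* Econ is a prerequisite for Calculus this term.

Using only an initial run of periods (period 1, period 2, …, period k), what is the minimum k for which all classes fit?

3 periods

The precedence chain requires at least 3 distinct periods.
With at most 3 per period and 5 classes, at least 2 periods are needed.
3 works (last occupied period: period 3): for example Calculus in period 3; Econ in period 2; Topology in period 2; Crypto in period 1; Systems in period 1.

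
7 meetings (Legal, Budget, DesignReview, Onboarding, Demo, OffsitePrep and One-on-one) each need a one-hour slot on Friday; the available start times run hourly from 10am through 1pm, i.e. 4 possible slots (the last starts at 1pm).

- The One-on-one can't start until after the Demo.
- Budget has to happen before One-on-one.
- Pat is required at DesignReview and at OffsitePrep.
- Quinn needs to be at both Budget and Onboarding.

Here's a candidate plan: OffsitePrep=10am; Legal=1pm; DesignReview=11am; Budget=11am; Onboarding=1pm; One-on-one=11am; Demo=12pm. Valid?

No. The One-on-one can't start until after the Demo is not satisfied.

Budget has to happen before One-on-one — violated.
The One-on-one can't start until after the Demo — violated.
Quinn needs to be at both Budget and Onboarding — holds.
Pat is required at DesignReview and at OffsitePrep — holds.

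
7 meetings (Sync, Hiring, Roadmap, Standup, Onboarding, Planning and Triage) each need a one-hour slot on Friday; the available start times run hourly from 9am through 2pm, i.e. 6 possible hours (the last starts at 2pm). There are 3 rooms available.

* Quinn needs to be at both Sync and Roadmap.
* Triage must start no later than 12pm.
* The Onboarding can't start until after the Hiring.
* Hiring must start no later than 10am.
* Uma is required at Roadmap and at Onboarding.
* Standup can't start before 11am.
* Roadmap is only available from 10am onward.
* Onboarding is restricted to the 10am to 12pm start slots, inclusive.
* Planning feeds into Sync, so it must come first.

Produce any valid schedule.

Sync in 10am; Standup in 11am; Planning in 9am; Triage in 9am; Roadmap in 11am; Hiring in 9am; Onboarding in 10am

Checking: Planning(9am) before Sync(10am); Hiring(9am) before Onboarding(10am); Sync(10am) != Roadmap(11am); Roadmap(11am) != Onboarding(10am); Hiring=9am in [9am,10am]; Roadmap=11am in [10am,2pm]; Standup=11am in [11am,2pm]; Triage=9am in [9am,12pm]; Onboarding=10am in [10am,12pm]; max 3 per hour (cap 3).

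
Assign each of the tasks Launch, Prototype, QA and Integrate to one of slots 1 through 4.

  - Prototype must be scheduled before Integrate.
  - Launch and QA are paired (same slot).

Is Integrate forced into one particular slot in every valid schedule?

Integrate can be 2 (e.g. QA -> 1, Prototype -> 1, Integrate -> 2, Launch -> 1) or 3 (e.g. Integrate -> 3, QA -> 1, Prototype -> 1, Launch -> 1).

No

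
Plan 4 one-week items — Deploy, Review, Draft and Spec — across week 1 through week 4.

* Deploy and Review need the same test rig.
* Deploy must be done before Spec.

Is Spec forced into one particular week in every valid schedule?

No

Spec can be week 2 (e.g. Deploy -> week 1, Draft -> week 1, Review -> week 2, Spec -> week 2) or week 3 (e.g. Spec in week 3, Deploy in week 1, Review in week 2, Draft in week 1).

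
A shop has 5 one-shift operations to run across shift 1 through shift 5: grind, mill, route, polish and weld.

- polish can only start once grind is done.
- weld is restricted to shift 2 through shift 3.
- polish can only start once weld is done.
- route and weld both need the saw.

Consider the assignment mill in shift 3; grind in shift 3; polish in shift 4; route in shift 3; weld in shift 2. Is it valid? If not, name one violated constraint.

Valid

weld is restricted to shift 2 through shift 3 — holds.
polish can only start once weld is done — holds.
route and weld both need the saw — holds.
polish can only start once grind is done — holds.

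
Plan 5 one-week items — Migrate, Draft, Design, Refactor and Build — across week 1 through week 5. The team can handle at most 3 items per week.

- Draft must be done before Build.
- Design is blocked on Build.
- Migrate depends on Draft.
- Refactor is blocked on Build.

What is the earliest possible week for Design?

Precedence pushes Design to at least week 3.
Design at week 3 is achievable: Migrate=week 2, Draft=week 1, Design=week 3, Refactor=week 3, Build=week 2.

week 3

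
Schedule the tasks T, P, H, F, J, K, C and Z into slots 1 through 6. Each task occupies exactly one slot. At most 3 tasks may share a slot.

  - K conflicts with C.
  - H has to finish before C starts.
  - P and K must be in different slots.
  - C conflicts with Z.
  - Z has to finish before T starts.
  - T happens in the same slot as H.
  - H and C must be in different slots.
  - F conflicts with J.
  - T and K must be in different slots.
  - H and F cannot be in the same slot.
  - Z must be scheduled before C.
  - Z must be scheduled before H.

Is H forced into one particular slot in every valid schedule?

No

H can be 2 (e.g. J -> 2; C -> 3; Z -> 1; T -> 2; F -> 1; K -> 4; P -> 1; H -> 2) or 3 (e.g. Z=1, J=2, C=4, K=2, H=3, T=3, P=1, F=1).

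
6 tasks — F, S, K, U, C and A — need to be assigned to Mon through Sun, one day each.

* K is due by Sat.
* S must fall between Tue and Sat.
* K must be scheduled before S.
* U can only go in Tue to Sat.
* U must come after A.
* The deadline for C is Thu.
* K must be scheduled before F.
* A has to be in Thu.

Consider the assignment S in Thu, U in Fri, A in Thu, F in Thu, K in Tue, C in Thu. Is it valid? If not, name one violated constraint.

A has to be in Thu — holds.
The deadline for C is Thu — holds.
U must come after A — holds.
S must fall between Tue and Sat — holds.
K is due by Sat — holds.
K must be scheduled before S — holds.
U can only go in Tue to Sat — holds.
K must be scheduled before F — holds.

Yes, all constraints hold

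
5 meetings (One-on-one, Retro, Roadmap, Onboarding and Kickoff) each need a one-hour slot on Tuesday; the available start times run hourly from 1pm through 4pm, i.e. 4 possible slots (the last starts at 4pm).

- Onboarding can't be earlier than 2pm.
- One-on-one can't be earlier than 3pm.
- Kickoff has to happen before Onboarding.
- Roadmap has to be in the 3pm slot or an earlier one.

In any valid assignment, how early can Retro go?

1pm

Retro at 1pm is achievable: Retro=1pm; Kickoff=1pm; One-on-one=3pm; Onboarding=2pm; Roadmap=1pm.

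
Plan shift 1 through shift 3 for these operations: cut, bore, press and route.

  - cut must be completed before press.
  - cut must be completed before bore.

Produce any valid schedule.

route in shift 1, press in shift 2, bore in shift 2, cut in shift 1

Checking: cut(shift 1) before press(shift 2); cut(shift 1) before bore(shift 2).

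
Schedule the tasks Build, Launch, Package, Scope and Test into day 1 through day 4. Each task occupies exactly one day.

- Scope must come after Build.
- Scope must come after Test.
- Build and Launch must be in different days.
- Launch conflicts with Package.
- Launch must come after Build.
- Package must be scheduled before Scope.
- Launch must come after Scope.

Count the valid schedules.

Splitting on Build: it can be day 1 (6), day 2 (4). Listing each branch's schedules as (Launch, Package, Scope, Test) by day number:
Build=day 1: (3,1,2,1) (4,1,2,1) (4,1,3,1) (4,1,3,2) (4,2,3,1) (4,2,3,2) — 6.
Build=day 2: (4,1,3,1) (4,1,3,2) (4,2,3,1) (4,2,3,2) — 4.
Summing: 6 + 4 = 10.

10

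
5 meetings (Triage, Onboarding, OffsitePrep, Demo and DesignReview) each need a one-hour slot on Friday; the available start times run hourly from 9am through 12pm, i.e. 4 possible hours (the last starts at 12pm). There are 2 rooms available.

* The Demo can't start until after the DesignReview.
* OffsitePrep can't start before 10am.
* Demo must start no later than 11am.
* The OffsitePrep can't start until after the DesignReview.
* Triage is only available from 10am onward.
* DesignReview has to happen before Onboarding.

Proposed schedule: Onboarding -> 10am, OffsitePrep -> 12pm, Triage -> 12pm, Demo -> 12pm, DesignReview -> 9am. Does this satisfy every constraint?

Invalid. Demo must start no later than 11am.

The OffsitePrep can't start until after the DesignReview — holds.
Demo must start no later than 11am — violated.
DesignReview has to happen before Onboarding — holds.
Triage is only available from 10am onward — holds.
OffsitePrep can't start before 10am — holds.
The Demo can't start until after the DesignReview — holds.
There are 2 rooms available — violated.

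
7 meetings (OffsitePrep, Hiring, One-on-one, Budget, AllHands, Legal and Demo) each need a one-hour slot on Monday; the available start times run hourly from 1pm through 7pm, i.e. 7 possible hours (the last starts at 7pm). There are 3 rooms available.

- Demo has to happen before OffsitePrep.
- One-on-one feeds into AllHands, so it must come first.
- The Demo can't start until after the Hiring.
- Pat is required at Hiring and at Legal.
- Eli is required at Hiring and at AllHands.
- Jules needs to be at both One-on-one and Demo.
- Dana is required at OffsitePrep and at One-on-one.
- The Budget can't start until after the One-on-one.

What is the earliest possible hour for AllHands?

Precedence pushes AllHands to at least 2pm.
AllHands at 2pm is achievable: Demo in 2pm; AllHands in 2pm; Budget in 2pm; OffsitePrep in 3pm; One-on-one in 1pm; Legal in 3pm; Hiring in 1pm.

2pm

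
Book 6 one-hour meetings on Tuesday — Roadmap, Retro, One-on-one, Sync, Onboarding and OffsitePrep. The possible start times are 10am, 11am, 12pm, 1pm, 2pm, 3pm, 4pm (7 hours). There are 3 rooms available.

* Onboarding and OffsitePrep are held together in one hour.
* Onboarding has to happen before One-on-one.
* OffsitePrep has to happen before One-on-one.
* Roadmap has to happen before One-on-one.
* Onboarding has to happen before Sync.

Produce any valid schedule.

Onboarding -> 10am; Retro -> 11am; OffsitePrep -> 10am; One-on-one -> 11am; Sync -> 11am; Roadmap -> 10am

Checking: Onboarding(10am) before Sync(11am); Onboarding(10am) before One-on-one(11am); OffsitePrep(10am) before One-on-one(11am); Roadmap(10am) before One-on-one(11am); Onboarding = OffsitePrep = 10am; max 3 per hour (cap 3).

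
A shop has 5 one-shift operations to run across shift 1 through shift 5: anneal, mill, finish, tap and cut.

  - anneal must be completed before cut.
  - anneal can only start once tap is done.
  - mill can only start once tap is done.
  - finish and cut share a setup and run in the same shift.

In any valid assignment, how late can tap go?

shift 3

Downstream work caps tap at shift 3.
tap at shift 3 is achievable: cut in shift 5; finish in shift 5; mill in shift 4; anneal in shift 4; tap in shift 3.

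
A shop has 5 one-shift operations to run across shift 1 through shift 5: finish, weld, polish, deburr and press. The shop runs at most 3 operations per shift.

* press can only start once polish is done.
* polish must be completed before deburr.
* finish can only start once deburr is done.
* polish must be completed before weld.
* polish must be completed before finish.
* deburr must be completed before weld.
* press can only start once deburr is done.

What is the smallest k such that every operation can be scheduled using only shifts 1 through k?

3 shifts

The precedence chain requires at least 3 distinct shifts.
With at most 3 per shift and 5 operations, at least 2 shifts are needed.
3 works (last occupied shift: shift 3): for example weld in shift 3; deburr in shift 2; press in shift 3; polish in shift 1; finish in shift 3.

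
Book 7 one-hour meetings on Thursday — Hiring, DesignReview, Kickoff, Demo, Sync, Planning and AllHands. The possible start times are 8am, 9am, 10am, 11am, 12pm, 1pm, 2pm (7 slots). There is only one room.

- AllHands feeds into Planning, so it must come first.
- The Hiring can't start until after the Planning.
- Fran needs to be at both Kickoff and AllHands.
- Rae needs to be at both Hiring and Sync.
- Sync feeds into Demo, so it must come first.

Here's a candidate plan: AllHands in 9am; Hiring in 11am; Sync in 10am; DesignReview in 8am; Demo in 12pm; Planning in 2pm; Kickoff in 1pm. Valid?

No — it violates: The Hiring can't start until after the Planning

Sync feeds into Demo, so it must come first — holds.
Rae needs to be at both Hiring and Sync — holds.
AllHands feeds into Planning, so it must come first — holds.
Fran needs to be at both Kickoff and AllHands — holds.
The Hiring can't start until after the Planning — violated.
There is only one room — holds.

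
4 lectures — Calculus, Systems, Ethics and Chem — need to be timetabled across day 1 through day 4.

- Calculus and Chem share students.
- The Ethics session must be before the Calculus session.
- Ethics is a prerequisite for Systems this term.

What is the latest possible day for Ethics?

day 3

Downstream work caps Ethics at day 3.
Ethics at day 3 is achievable: Calculus in day 4, Systems in day 4, Chem in day 1, Ethics in day 3.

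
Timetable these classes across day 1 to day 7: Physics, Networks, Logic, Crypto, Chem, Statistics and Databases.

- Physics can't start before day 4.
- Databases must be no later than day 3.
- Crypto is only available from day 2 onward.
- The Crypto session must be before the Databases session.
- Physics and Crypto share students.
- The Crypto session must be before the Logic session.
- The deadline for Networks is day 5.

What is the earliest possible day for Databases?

day 3

Precedence pushes Databases to at least day 3; Databases's own window allows nothing later than day 3.
Databases at day 3 is achievable: Networks=day 1; Statistics=day 1; Databases=day 3; Physics=day 4; Crypto=day 2; Chem=day 1; Logic=day 3.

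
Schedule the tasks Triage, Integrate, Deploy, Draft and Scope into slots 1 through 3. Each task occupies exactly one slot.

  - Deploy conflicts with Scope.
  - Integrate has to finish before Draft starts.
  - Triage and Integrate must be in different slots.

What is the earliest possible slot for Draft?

Precedence pushes Draft to at least 2.
Draft at 2 is achievable: Deploy -> 1, Integrate -> 1, Scope -> 2, Draft -> 2, Triage -> 2.

2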